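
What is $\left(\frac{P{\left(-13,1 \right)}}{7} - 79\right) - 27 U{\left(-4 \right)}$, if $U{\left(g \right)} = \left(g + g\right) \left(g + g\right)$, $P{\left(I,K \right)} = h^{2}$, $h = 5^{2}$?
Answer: $- \frac{12024}{7} \approx -1717.7$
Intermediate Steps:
$h = 25$
$P{\left(I,K \right)} = 625$ ($P{\left(I,K \right)} = 25^{2} = 625$)
$U{\left(g \right)} = 4 g^{2}$ ($U{\left(g \right)} = 2 g 2 g = 4 g^{2}$)
$\left(\frac{P{\left(-13,1 \right)}}{7} - 79\right) - 27 U{\left(-4 \right)} = \left(\frac{625}{7} - 79\right) - 27 \cdot 4 \left(-4\right)^{2} = \left(625 \cdot \frac{1}{7} - 79\right) - 27 \cdot 4 \cdot 16 = \left(\frac{625}{7} - 79\right) - 1728 = \frac{72}{7} - 1728 = - \frac{12024}{7}$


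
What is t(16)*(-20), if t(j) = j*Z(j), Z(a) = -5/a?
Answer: 100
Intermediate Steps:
t(j) = -5 (t(j) = j*(-5/j) = -5)
t(16)*(-20) = -5*(-20) = 100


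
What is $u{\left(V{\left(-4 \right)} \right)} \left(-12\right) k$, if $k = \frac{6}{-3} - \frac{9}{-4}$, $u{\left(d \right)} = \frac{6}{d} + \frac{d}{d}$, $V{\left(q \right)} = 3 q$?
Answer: $- \frac{3}{2} \approx -1.5$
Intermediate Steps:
$u{\left(d \right)} = 1 + \frac{6}{d}$ ($u{\left(d \right)} = \frac{6}{d} + 1 = 1 + \frac{6}{d}$)
$k = \frac{1}{4}$ ($k = 6 \left(- \frac{1}{3}\right) - - \frac{9}{4} = -2 + \frac{9}{4} = \frac{1}{4} \approx 0.25$)
$u{\left(V{\left(-4 \right)} \right)} \left(-12\right) k = \frac{6 + 3 \left(-4\right)}{3 \left(-4\right)} \left(-12\right) \frac{1}{4} = \frac{6 - 12}{-12} \left(-12\right) \frac{1}{4} = \left(- \frac{1}{12}\right) \left(-6\right) \left(-12\right) \frac{1}{4} = \frac{1}{2} \left(-12\right) \frac{1}{4} = \left(-6\right) \frac{1}{4} = - \frac{3}{2}$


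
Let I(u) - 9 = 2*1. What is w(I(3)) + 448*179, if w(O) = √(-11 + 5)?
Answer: 80192 + I*√6 ≈ 80192.0 + 2.4495*I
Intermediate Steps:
I(u) = 11 (I(u) = 9 + 2*1 = 9 + 2 = 11)
w(O) = I*√6 (w(O) = √(-6) = I*√6)
w(I(3)) + 448*179 = I*√6 + 448*179 = I*√6 + 80192 = 80192 + I*√6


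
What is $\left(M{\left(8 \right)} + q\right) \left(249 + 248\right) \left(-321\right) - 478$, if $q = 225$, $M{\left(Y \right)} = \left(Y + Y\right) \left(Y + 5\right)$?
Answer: $-69079999$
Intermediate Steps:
$M{\left(Y \right)} = 2 Y \left(5 + Y\right)$
$\left(M{\left(8 \right)} + q\right) \left(249 + 248\right) \left(-321\right) - 478 = \left(2 \cdot 8 \left(5 + 8\right) + 225\right) \left(249 + 248\right) \left(-321\right) - 478 = \left(2 \cdot 8 \cdot 13 + 225\right) 497 \left(-321\right) - 478 = \left(208 + 225\right) 497 \left(-321\right) - 478 = 433 \cdot 497 \left(-321\right) - 478 = 215201 \left(-321\right) - 478 = -69079521 - 478 = -69079999$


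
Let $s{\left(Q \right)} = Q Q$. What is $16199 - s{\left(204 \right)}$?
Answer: $-25417$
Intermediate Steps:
$s{\left(Q \right)} = Q^{2}$
$16199 - s{\left(204 \right)} = 16199 - 204^{2} = 16199 - 41616 = -25417$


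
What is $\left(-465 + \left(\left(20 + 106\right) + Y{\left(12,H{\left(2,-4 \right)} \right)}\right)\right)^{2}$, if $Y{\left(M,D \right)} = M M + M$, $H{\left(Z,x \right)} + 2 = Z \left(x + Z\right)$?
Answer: $33489$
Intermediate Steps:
$H{\left(Z,x \right)} = -2 + Z \left(Z + x\right)$ ($H{\left(Z,x \right)} = -2 + Z \left(x + Z\right) = -2 + Z \left(Z + x\right)$)
$Y{\left(M,D \right)} = M + M^{2}$ ($Y{\left(M,D \right)} = M^{2} + M = M + M^{2}$)
$\left(-465 + \left(\left(20 + 106\right) + Y{\left(12,H{\left(2,-4 \right)} \right)}\right)\right)^{2} = \left(-465 + \left(\left(20 + 106\right) + 12 \left(1 + 12\right)\right)\right)^{2} = \left(-465 + \left(126 + 12 \cdot 13\right)\right)^{2} = \left(-465 + \left(126 + 156\right)\right)^{2} = \left(-465 + 282\right)^{2} = \left(-183\right)^{2} = 33489$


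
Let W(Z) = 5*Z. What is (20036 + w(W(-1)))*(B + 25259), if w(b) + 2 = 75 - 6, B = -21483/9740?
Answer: 4945361661231/9740 ≈ 5.0774e+8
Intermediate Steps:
B = -21483/9740 (B = -21483*1/9740 = -21483/9740 ≈ -2.2056)
w(b) = 67 (w(b) = -2 + (75 - 6) = -2 + 69 = 67)
(20036 + w(W(-1)))*(B + 25259) = (20036 + 67)*(-21483/9740 + 25259) = 20103*(246001177/9740) = 4945361661231/9740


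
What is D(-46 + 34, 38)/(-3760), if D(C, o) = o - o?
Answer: 0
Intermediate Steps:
D(C, o) = 0
D(-46 + 34, 38)/(-3760) = 0/(-3760) = 0*(-1/3760) = 0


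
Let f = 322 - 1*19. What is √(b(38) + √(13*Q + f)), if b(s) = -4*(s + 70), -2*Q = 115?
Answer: √(-1728 + 2*I*√1778)/2 ≈ 0.50703 + 20.791*I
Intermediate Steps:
f = 303 (f = 322 - 19 = 303)
Q = -115/2 (Q = -½*115 = -115/2 ≈ -57.500)
b(s) = -280 - 4*s (b(s) = -4*(70 + s) = -280 - 4*s)
√(b(38) + √(13*Q + f)) = √((-280 - 4*38) + √(13*(-115/2) + 303)) = √((-280 - 152) + √(-1495/2 + 303)) = √(-432 + √(-889/2)) = √(-432 + I*√1778/2)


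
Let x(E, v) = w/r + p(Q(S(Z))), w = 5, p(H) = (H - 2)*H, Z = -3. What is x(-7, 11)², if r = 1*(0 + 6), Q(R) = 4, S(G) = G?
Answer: 2809/36 ≈ 78.028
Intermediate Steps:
p(H) = H*(-2 + H) (p(H) = (-2 + H)*H = H*(-2 + H))
r = 6 (r = 1*6 = 6)
x(E, v) = 53/6 (x(E, v) = 5/6 + 4*(-2 + 4) = 5*(⅙) + 4*2 = ⅚ + 8 = 53/6)
x(-7, 11)² = (53/6)² = 2809/36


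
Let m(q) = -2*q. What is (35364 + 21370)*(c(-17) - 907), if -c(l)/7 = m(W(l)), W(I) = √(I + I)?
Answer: -51457738 + 794276*I*√34 ≈ -5.1458e+7 + 4.6314e+6*I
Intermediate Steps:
W(I) = √2*√I (W(I) = √(2*I) = √2*√I)
c(l) = 14*√2*√l (c(l) = -(-14)*√2*√l = 14*√2*√l)
(35364 + 21370)*(c(-17) - 907) = (35364 + 21370)*(14*√2*√(-17) - 907) = 56734*(14*√2*(I*√17) - 907) = 56734*(14*I*√34 - 907) = 56734*(-907 + 14*I*√34) = -51457738 + 794276*I*√34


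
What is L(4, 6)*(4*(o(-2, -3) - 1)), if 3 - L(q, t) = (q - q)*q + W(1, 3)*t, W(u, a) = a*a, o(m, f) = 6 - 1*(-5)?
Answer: -2040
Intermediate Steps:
o(m, f) = 11 (o(m, f) = 6 + 5 = 11)
W(u, a) = a²
L(q, t) = 3 - 9*t (L(q, t) = 3 - ((q - q)*q + 3²*t) = 3 - (0*q + 9*t) = 3 - (0 + 9*t) = 3 - 9*t)
L(4, 6)*(4*(o(-2, -3) - 1)) = (3 - 9*6)*(4*(11 - 1)) = (3 - 54)*(4*10) = -51*40 = -2040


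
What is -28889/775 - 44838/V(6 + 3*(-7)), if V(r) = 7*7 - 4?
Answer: -801099/775 ≈ -1033.7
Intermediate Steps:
V(r) = 45 (V(r) = 49 - 4 = 45)
-28889/775 - 44838/V(6 + 3*(-7)) = -28889/775 - 44838/45 = -28889*1/775 - 44838*1/45 = -28889/775 - 4982/5 = -801099/775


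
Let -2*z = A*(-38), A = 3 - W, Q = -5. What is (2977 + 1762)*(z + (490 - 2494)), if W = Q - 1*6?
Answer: -8236382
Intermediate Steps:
W = -11 (W = -5 - 1*6 = -5 - 6 = -11)
A = 14 (A = 3 - 1*(-11) = 3 + 11 = 14)
z = 266 (z = -7*(-38) = -1/2*(-532) = 266)
(2977 + 1762)*(z + (490 - 2494)) = (2977 + 1762)*(266 + (490 - 2494)) = 4739*(266 - 2004) = 4739*(-1738) = -8236382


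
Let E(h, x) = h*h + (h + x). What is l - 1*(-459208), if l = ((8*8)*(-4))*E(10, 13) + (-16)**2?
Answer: 427976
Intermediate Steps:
E(h, x) = h + x + h**2 (E(h, x) = h**2 + (h + x) = h + x + h**2)
l = -31232 (l = ((8*8)*(-4))*(10 + 13 + 10**2) + (-16)**2 = (64*(-4))*(10 + 13 + 100) + 256 = -256*123 + 256 = -31488 + 256 = -31232)
l - 1*(-459208) = -31232 - 1*(-459208) = -31232 + 459208 = 427976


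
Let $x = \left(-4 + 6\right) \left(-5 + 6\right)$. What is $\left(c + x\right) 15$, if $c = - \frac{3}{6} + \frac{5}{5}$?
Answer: $\frac{75}{2} \approx 37.5$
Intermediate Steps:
$x = 2$ ($x = 2 \cdot 1 = 2$)
$c = \frac{1}{2}$ ($c = \left(-3\right) \frac{1}{6} + 5 \cdot \frac{1}{5} = - \frac{1}{2} + 1 = \frac{1}{2} \approx 0.5$)
$\left(c + x\right) 15 = \left(\frac{1}{2} + 2\right) 15 = \frac{5}{2} \cdot 15 = \frac{75}{2}$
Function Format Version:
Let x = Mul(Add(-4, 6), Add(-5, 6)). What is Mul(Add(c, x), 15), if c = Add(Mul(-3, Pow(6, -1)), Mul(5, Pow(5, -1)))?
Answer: Rational(75, 2) ≈ 37.500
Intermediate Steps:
x = 2 (x = Mul(2, 1) = 2)
c = Rational(1, 2) (c = Add(Mul(-3, Rational(1, 6)), Mul(5, Rational(1, 5))) = Add(Rational(-1, 2), 1) = Rational(1, 2) ≈ 0.50000)
Mul(Add(c, x), 15) = Mul(Add(Rational(1, 2), 2), 15) = Mul(Rational(5, 2), 15) = Rational(75, 2)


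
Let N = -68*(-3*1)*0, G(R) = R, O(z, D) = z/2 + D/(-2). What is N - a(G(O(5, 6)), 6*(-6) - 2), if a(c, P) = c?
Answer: 1/2 ≈ 0.50000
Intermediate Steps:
O(z, D) = z/2 - D/2 (O(z, D) = z*(1/2) + D*(-1/2) = z/2 - D/2)
N = 0 (N = -(-204)*0 = -68*0 = 0)
N - a(G(O(5, 6)), 6*(-6) - 2) = 0 - ((1/2)*5 - 1/2*6) = 0 - (5/2 - 3) = 0 - 1*(-1/2) = 0 + 1/2 = 1/2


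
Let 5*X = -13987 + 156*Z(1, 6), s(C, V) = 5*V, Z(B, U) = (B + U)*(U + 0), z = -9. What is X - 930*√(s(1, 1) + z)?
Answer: -1487 - 1860*I ≈ -1487.0 - 1860.0*I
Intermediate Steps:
Z(B, U) = U*(B + U) (Z(B, U) = (B + U)*U = U*(B + U))
X = -1487 (X = (-13987 + 156*(6*(1 + 6)))/5 = (-13987 + 156*(6*7))/5 = (-13987 + 156*42)/5 = (-13987 + 6552)/5 = (⅕)*(-7435) = -1487)
X - 930*√(s(1, 1) + z) = -1487 - 930*√(5*1 - 9) = -1487 - 930*√(5 - 9) = -1487 - 930*√(-4) = -1487 - 930*2*I = -1487 - 1860*I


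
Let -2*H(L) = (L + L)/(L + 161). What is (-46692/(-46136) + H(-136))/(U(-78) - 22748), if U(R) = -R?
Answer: -1860449/6536894500 ≈ -0.00028461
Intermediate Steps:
H(L) = -L/(161 + L) (H(L) = -(L + L)/(2*(L + 161)) = -2*L/(2*(161 + L)) = -L/(161 + L))
(-46692/(-46136) + H(-136))/(U(-78) - 22748) = (-46692/(-46136) - 1*(-136)/(161 - 136))/(-1*(-78) - 22748) = (-46692*(-1/46136) - 1*(-136)/25)/(78 - 22748) = (11673/11534 - 1*(-136)*1/25)/(-22670) = (11673/11534 + 136/25)*(-1/22670) = (1860449/288350)*(-1/22670) = -1860449/6536894500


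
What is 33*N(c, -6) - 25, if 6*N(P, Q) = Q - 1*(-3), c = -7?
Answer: -83/2 ≈ -41.500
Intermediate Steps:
N(P, Q) = ½ + Q/6 (N(P, Q) = (Q - 1*(-3))/6 = (Q + 3)/6 = (3 + Q)/6 = ½ + Q/6)
33*N(c, -6) - 25 = 33*(½ + (⅙)*(-6)) - 25 = 33*(½ - 1) - 25 = 33*(-½) - 25 = -33/2 - 25 = -83/2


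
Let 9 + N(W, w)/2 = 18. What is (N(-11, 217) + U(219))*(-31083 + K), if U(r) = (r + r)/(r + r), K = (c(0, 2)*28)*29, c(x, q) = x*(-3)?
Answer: -590577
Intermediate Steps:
c(x, q) = -3*x
N(W, w) = 18 (N(W, w) = -18 + 2*18 = -18 + 36 = 18)
K = 0 (K = (-3*0*28)*29 = (0*28)*29 = 0*29 = 0)
U(r) = 1 (U(r) = (2*r)/((2*r)) = (2*r)*(1/(2*r)) = 1)
(N(-11, 217) + U(219))*(-31083 + K) = (18 + 1)*(-31083 + 0) = 19*(-31083) = -590577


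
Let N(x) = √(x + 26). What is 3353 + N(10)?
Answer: 3359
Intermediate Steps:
N(x) = √(26 + x)
3353 + N(10) = 3353 + √(26 + 10) = 3353 + √36 = 3353 + 6 = 3359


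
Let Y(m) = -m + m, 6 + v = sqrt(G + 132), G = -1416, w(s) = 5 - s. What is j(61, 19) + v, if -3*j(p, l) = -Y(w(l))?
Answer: -6 + 2*I*sqrt(321) ≈ -6.0 + 35.833*I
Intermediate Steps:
v = -6 + 2*I*sqrt(321) (v = -6 + sqrt(-1416 + 132) = -6 + sqrt(-1284) = -6 + 2*I*sqrt(321) ≈ -6.0 + 35.833*I)
Y(m) = 0
j(p, l) = 0 (j(p, l) = -(-1)*0/3 = -1/3*0 = 0)
j(61, 19) + v = 0 + (-6 + 2*I*sqrt(321)) = -6 + 2*I*sqrt(321)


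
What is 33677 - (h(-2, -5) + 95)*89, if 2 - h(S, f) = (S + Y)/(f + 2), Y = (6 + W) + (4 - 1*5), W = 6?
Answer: 24777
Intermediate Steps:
Y = 11 (Y = (6 + 6) + (4 - 1*5) = 12 + (4 - 5) = 12 - 1 = 11)
h(S, f) = 2 - (11 + S)/(2 + f) (h(S, f) = 2 - (S + 11)/(f + 2) = 2 - (11 + S)/(2 + f))
33677 - (h(-2, -5) + 95)*89 = 33677 - ((-7 - 1*(-2) + 2*(-5))/(2 - 5) + 95)*89 = 33677 - ((-7 + 2 - 10)/(-3) + 95)*89 = 33677 - (-1/3*(-15) + 95)*89 = 33677 - (5 + 95)*89 = 33677 - 100*89 = 33677 - 1*8900 = 33677 - 8900 = 24777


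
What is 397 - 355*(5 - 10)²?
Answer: -8478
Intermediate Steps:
397 - 355*(5 - 10)² = 397 - 355*(-5)² = 397 - 355*25 = 397 - 8875 = -8478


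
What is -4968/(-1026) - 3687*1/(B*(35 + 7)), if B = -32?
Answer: 64567/8512 ≈ 7.5854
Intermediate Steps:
-4968/(-1026) - 3687*1/(B*(35 + 7)) = -4968/(-1026) - 3687*(-1/(32*(35 + 7))) = -4968*(-1/1026) - 3687/((-32*42)) = 92/19 - 3687/(-1344) = 92/19 - 3687*(-1/1344) = 92/19 + 1229/448 = 64567/8512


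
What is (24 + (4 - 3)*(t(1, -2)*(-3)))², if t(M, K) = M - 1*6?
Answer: 1521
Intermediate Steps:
t(M, K) = -6 + M (t(M, K) = M - 6 = -6 + M)
(24 + (4 - 3)*(t(1, -2)*(-3)))² = (24 + (4 - 3)*((-6 + 1)*(-3)))² = (24 + 1*(-5*(-3)))² = (24 + 1*15)² = (24 + 15)² = 39² = 1521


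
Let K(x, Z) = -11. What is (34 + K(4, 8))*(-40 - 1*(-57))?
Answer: 391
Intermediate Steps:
(34 + K(4, 8))*(-40 - 1*(-57)) = (34 - 11)*(-40 - 1*(-57)) = 23*(-40 + 57) = 23*17 = 391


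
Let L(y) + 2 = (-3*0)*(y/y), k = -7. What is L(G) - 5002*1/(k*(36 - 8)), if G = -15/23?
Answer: 2305/98 ≈ 23.520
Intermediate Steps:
G = -15/23 (G = -15*1/23 = -15/23 ≈ -0.65217)
L(y) = -2 (L(y) = -2 + (-3*0)*(y/y) = -2 + 0*1 = -2 + 0 = -2)
L(G) - 5002*1/(k*(36 - 8)) = -2 - 5002*(-1/(7*(36 - 8))) = -2 - 5002/((-7*28)) = -2 - 5002/(-196) = -2 - 5002*(-1/196) = -2 + 2501/98 = 2305/98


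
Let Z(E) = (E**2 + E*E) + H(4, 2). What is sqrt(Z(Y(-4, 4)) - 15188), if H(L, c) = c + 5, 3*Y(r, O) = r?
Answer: I*sqrt(136597)/3 ≈ 123.2*I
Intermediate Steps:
Y(r, O) = r/3
H(L, c) = 5 + c
Z(E) = 7 + 2*E**2 (Z(E) = (E**2 + E*E) + (5 + 2) = (E**2 + E**2) + 7 = 2*E**2 + 7 = 7 + 2*E**2)
sqrt(Z(Y(-4, 4)) - 15188) = sqrt((7 + 2*((1/3)*(-4))**2) - 15188) = sqrt((7 + 2*(-4/3)**2) - 15188) = sqrt((7 + 2*(16/9)) - 15188) = sqrt((7 + 32/9) - 15188) = sqrt(95/9 - 15188) = sqrt(-136597/9) = I*sqrt(136597)/3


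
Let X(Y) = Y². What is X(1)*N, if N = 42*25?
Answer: 1050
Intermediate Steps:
N = 1050
X(1)*N = 1²*1050 = 1*1050 = 1050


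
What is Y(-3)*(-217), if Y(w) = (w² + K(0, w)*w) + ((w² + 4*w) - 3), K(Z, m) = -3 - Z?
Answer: -2604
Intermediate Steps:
Y(w) = -3 + w + 2*w² (Y(w) = (w² + (-3 - 1*0)*w) + ((w² + 4*w) - 3) = (w² + (-3 + 0)*w) + (-3 + w² + 4*w) = (w² - 3*w) + (-3 + w² + 4*w) = -3 + w + 2*w²)
Y(-3)*(-217) = (-3 - 3 + 2*(-3)²)*(-217) = (-3 - 3 + 2*9)*(-217) = (-3 - 3 + 18)*(-217) = 12*(-217) = -2604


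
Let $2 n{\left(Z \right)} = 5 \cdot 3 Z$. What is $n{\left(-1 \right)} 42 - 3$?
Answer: $-318$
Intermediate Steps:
$n{\left(Z \right)} = \frac{15 Z}{2}$ ($n{\left(Z \right)} = \frac{5 \cdot 3 Z}{2} = \frac{15 Z}{2}$)
$n{\left(-1 \right)} 42 - 3 = \frac{15}{2} \left(-1\right) 42 - 3 = \left(- \frac{15}{2}\right) 42 - 3 = -315 - 3 = -318$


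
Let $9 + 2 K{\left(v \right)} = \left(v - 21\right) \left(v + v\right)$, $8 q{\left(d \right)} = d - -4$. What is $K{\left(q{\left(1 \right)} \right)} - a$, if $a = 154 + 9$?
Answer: $- \frac{11535}{64} \approx -180.23$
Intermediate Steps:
$q{\left(d \right)} = \frac{1}{2} + \frac{d}{8}$ ($q{\left(d \right)} = \frac{d - -4}{8} = \frac{d + 4}{8} = \frac{4 + d}{8} = \frac{1}{2} + \frac{d}{8}$)
$K{\left(v \right)} = - \frac{9}{2} + v \left(-21 + v\right)$ ($K{\left(v \right)} = - \frac{9}{2} + \frac{\left(v - 21\right) \left(v + v\right)}{2} = - \frac{9}{2} + \frac{\left(-21 + v\right) 2 v}{2} = - \frac{9}{2} + \frac{2 v \left(-21 + v\right)}{2} = - \frac{9}{2} + v \left(-21 + v\right)$)
$a = 163$
$K{\left(q{\left(1 \right)} \right)} - a = \left(- \frac{9}{2} + \left(\frac{1}{2} + \frac{1}{8} \cdot 1\right)^{2} - 21 \left(\frac{1}{2} + \frac{1}{8} \cdot 1\right)\right) - 163 = \left(- \frac{9}{2} + \left(\frac{1}{2} + \frac{1}{8}\right)^{2} - 21 \left(\frac{1}{2} + \frac{1}{8}\right)\right) - 163 = \left(- \frac{9}{2} + \left(\frac{5}{8}\right)^{2} - \frac{105}{8}\right) - 163 = \left(- \frac{9}{2} + \frac{25}{64} - \frac{105}{8}\right) - 163 = - \frac{1103}{64} - 163 = - \frac{11535}{64}$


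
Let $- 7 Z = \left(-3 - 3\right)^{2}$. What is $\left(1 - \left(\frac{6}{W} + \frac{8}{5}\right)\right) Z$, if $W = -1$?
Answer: $- \frac{972}{35} \approx -27.771$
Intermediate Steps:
$Z = - \frac{36}{7}$ ($Z = - \frac{\left(-3 - 3\right)^{2}}{7} = - \frac{\left(-6\right)^{2}}{7} = \left(- \frac{1}{7}\right) 36 = - \frac{36}{7} \approx -5.1429$)
$\left(1 - \left(\frac{6}{W} + \frac{8}{5}\right)\right) Z = \left(1 - \left(\frac{6}{-1} + \frac{8}{5}\right)\right) \left(- \frac{36}{7}\right) = \left(1 - \left(6 \left(-1\right) + 8 \cdot \frac{1}{5}\right)\right) \left(- \frac{36}{7}\right) = \left(1 - \left(-6 + \frac{8}{5}\right)\right) \left(- \frac{36}{7}\right) = \left(1 - - \frac{22}{5}\right) \left(- \frac{36}{7}\right) = \left(1 + \frac{22}{5}\right) \left(- \frac{36}{7}\right) = \frac{27}{5} \left(- \frac{36}{7}\right) = - \frac{972}{35}$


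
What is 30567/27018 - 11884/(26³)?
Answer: 4503410/9893091 ≈ 0.45521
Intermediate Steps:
30567/27018 - 11884/(26³) = 30567*(1/27018) - 11884/17576 = 10189/9006 - 11884*1/17576 = 10189/9006 - 2971/4394 = 4503410/9893091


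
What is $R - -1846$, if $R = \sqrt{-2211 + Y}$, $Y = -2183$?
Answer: $1846 + 13 i \sqrt{26} \approx 1846.0 + 66.287 i$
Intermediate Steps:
$R = 13 i \sqrt{26}$ ($R = \sqrt{-2211 - 2183} = \sqrt{-4394} = 13 i \sqrt{26} \approx 66.287 i$)
$R - -1846 = 13 i \sqrt{26} - -1846 = 13 i \sqrt{26} + 1846 = 1846 + 13 i \sqrt{26}$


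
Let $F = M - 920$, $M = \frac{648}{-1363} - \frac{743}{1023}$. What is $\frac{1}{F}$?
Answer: $- \frac{1394349}{1284476693} \approx -0.0010855$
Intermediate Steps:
$M = - \frac{1675613}{1394349}$ ($M = 648 \left(- \frac{1}{1363}\right) - \frac{743}{1023} = - \frac{648}{1363} - \frac{743}{1023} = - \frac{1675613}{1394349} \approx -1.2017$)
$F = - \frac{1284476693}{1394349}$ ($F = - \frac{1675613}{1394349} - 920 = - \frac{1284476693}{1394349} \approx -921.2$)
$\frac{1}{F} = \frac{1}{- \frac{1284476693}{1394349}} = - \frac{1394349}{1284476693}$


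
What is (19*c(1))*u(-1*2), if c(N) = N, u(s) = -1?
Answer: -19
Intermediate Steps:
(19*c(1))*u(-1*2) = (19*1)*(-1) = 19*(-1) = -19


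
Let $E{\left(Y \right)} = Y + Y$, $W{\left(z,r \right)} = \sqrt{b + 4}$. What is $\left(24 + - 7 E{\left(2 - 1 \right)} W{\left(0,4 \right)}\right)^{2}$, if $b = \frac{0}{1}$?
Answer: $16$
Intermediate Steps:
$b = 0$ ($b = 0 \cdot 1 = 0$)
$W{\left(z,r \right)} = 2$ ($W{\left(z,r \right)} = \sqrt{0 + 4} = \sqrt{4} = 2$)
$E{\left(Y \right)} = 2 Y$
$\left(24 + - 7 E{\left(2 - 1 \right)} W{\left(0,4 \right)}\right)^{2} = \left(24 + - 7 \cdot 2 \left(2 - 1\right) 2\right)^{2} = \left(24 + - 7 \cdot 2 \cdot 1 \cdot 2\right)^{2} = \left(24 + \left(-7\right) 2 \cdot 2\right)^{2} = \left(24 - 28\right)^{2} = \left(-4\right)^{2} = 16$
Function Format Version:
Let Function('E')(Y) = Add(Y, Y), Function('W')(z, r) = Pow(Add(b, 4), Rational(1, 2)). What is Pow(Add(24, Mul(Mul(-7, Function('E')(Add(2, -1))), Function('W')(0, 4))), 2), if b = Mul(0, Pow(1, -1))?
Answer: 16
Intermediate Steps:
b = 0 (b = Mul(0, 1) = 0)
Function('W')(z, r) = 2 (Function('W')(z, r) = Pow(Add(0, 4), Rational(1, 2)) = Pow(4, Rational(1, 2)) = 2)
Function('E')(Y) = Mul(2, Y)
Pow(Add(24, Mul(Mul(-7, Function('E')(Add(2, -1))), Function('W')(0, 4))), 2) = Pow(Add(24, Mul(Mul(-7, Mul(2, Add(2, -1))), 2)), 2) = Pow(Add(24, Mul(Mul(-7, Mul(2, 1)), 2)), 2) = Pow(Add(24, Mul(Mul(-7, 2), 2)), 2) = Pow(Add(24, Mul(-14, 2)), 2) = Pow(Add(24, -28), 2) = Pow(-4, 2) = 16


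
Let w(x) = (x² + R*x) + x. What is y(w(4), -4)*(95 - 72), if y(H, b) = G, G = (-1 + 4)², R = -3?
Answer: 207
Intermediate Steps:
w(x) = x² - 2*x (w(x) = (x² - 3*x) + x = x² - 2*x)
G = 9 (G = 3² = 9)
y(H, b) = 9
y(w(4), -4)*(95 - 72) = 9*(95 - 72) = 9*23 = 207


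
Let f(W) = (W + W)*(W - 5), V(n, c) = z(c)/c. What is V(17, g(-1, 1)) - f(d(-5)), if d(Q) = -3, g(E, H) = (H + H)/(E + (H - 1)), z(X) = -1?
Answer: -95/2 ≈ -47.500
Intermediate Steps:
g(E, H) = 2*H/(-1 + E + H) (g(E, H) = (2*H)/(E + (-1 + H)) = (2*H)/(-1 + E + H) = 2*H/(-1 + E + H))
V(n, c) = -1/c
f(W) = 2*W*(-5 + W) (f(W) = (2*W)*(-5 + W) = 2*W*(-5 + W))
V(17, g(-1, 1)) - f(d(-5)) = -1/(2*1/(-1 - 1 + 1)) - 2*(-3)*(-5 - 3) = -1/(2*1/(-1)) - 2*(-3)*(-8) = -1/(2*1*(-1)) - 1*48 = -1/(-2) - 48 = -1*(-½) - 48 = ½ - 48 = -95/2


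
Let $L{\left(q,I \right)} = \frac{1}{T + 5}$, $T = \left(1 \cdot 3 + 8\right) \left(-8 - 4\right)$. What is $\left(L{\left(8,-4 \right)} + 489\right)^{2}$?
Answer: $\frac{3856658404}{16129} \approx 2.3911 \cdot 10^{5}$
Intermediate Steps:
$T = -132$ ($T = \left(3 + 8\right) \left(-12\right) = 11 \left(-12\right) = -132$)
$L{\left(q,I \right)} = - \frac{1}{127}$ ($L{\left(q,I \right)} = \frac{1}{-132 + 5} = \frac{1}{-127} = - \frac{1}{127}$)
$\left(L{\left(8,-4 \right)} + 489\right)^{2} = \left(- \frac{1}{127} + 489\right)^{2} = \left(\frac{62102}{127}\right)^{2} = \frac{3856658404}{16129}$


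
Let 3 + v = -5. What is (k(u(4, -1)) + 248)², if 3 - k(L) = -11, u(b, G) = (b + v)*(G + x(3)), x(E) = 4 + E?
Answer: 68644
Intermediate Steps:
v = -8 (v = -3 - 5 = -8)
u(b, G) = (-8 + b)*(7 + G) (u(b, G) = (b - 8)*(G + (4 + 3)) = (-8 + b)*(G + 7) = (-8 + b)*(7 + G))
k(L) = 14 (k(L) = 3 - 1*(-11) = 3 + 11 = 14)
(k(u(4, -1)) + 248)² = (14 + 248)² = 262² = 68644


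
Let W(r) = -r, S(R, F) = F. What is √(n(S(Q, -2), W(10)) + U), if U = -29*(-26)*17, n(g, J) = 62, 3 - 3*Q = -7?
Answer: 4*√805 ≈ 113.49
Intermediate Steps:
Q = 10/3 (Q = 1 - ⅓*(-7) = 1 + 7/3 = 10/3 ≈ 3.3333)
U = 12818 (U = 754*17 = 12818)
√(n(S(Q, -2), W(10)) + U) = √(62 + 12818) = √12880 = 4*√805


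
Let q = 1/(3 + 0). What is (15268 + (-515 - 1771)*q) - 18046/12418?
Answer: 12865533/887 ≈ 14505.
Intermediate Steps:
q = ⅓ (q = 1/3 = ⅓ ≈ 0.33333)
(15268 + (-515 - 1771)*q) - 18046/12418 = (15268 + (-515 - 1771)*(⅓)) - 18046/12418 = (15268 - 2286*⅓) - 18046/12418 = (15268 - 762) - 1*1289/887 = 14506 - 1289/887 = 12865533/887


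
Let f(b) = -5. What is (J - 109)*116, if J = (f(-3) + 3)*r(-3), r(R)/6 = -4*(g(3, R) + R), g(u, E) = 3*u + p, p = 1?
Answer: 26332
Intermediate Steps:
g(u, E) = 1 + 3*u (g(u, E) = 3*u + 1 = 1 + 3*u)
r(R) = -240 - 24*R (r(R) = 6*(-4*((1 + 3*3) + R)) = 6*(-4*((1 + 9) + R)) = 6*(-4*(10 + R)) = 6*(-40 - 4*R) = -240 - 24*R)
J = 336 (J = (-5 + 3)*(-240 - 24*(-3)) = -2*(-240 + 72) = -2*(-168) = 336)
(J - 109)*116 = (336 - 109)*116 = 227*116 = 26332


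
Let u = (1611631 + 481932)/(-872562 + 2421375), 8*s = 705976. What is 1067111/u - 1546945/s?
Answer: 145847466207711986/184750654061 ≈ 7.8943e+5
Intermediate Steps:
s = 88247 (s = (⅛)*705976 = 88247)
u = 2093563/1548813 ≈ 1.3517
1067111/u - 1546945/s = 1067111/(2093563/1548813) - 1546945/88247 = 1067111*(1548813/2093563) - 1546945*1/88247 = 1652755389243/2093563 - 1546945/88247 = 145847466207711986/184750654061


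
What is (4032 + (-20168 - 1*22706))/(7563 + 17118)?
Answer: -38842/24681 ≈ -1.5738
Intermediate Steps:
(4032 + (-20168 - 1*22706))/(7563 + 17118) = (4032 + (-20168 - 22706))/24681 = (4032 - 42874)*(1/24681) = -38842*1/24681 = -38842/24681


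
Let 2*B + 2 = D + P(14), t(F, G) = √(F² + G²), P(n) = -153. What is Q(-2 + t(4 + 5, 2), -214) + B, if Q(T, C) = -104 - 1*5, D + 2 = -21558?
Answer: -21933/2 ≈ -10967.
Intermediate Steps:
D = -21560 (D = -2 - 21558 = -21560)
B = -21715/2 (B = -1 + (-21560 - 153)/2 = -1 + (½)*(-21713) = -1 - 21713/2 = -21715/2 ≈ -10858.)
Q(T, C) = -109 (Q(T, C) = -104 - 5 = -109)
Q(-2 + t(4 + 5, 2), -214) + B = -109 - 21715/2 = -21933/2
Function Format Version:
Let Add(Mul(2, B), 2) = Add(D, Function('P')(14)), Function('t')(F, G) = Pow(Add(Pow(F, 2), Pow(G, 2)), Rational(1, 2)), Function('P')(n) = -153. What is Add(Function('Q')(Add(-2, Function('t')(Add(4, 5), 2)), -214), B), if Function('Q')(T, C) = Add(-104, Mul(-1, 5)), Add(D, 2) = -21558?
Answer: Rational(-21933, 2) ≈ -10967.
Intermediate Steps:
D = -21560 (D = Add(-2, -21558) = -21560)
B = Rational(-21715, 2) (B = Add(-1, Mul(Rational(1, 2), Add(-21560, -153))) = Add(-1, Mul(Rational(1, 2), -21713)) = Add(-1, Rational(-21713, 2)) = Rational(-21715, 2) ≈ -10858.)
Function('Q')(T, C) = -109 (Function('Q')(T, C) = Add(-104, -5) = -109)
Add(Function('Q')(Add(-2, Function('t')(Add(4, 5), 2)), -214), B) = Add(-109, Rational(-21715, 2)) = Rational(-21933, 2)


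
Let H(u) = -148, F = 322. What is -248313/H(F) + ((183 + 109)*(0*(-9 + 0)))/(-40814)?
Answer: 248313/148 ≈ 1677.8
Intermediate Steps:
-248313/H(F) + ((183 + 109)*(0*(-9 + 0)))/(-40814) = -248313/(-148) + ((183 + 109)*(0*(-9 + 0)))/(-40814) = -248313*(-1/148) + (292*(0*(-9)))*(-1/40814) = 248313/148 + (292*0)*(-1/40814) = 248313/148 + 0*(-1/40814) = 248313/148 + 0 = 248313/148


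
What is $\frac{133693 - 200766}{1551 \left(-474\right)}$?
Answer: $\frac{67073}{735174} \approx 0.091234$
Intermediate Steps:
$\frac{133693 - 200766}{1551 \left(-474\right)} = - \frac{67073}{-735174} = \left(-67073\right) \left(- \frac{1}{735174}\right) = \frac{67073}{735174}$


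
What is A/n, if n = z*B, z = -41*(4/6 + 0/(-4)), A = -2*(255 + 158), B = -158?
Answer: -1239/6478 ≈ -0.19126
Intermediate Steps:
A = -826 (A = -2*413 = -826)
z = -82/3 (z = -41*(4*(⅙) + 0*(-¼)) = -41*(⅔ + 0) = -41*⅔ = -82/3 ≈ -27.333)
n = 12956/3 (n = -82/3*(-158) = 12956/3 ≈ 4318.7)
A/n = -826/12956/3 = -826*3/12956 = -1239/6478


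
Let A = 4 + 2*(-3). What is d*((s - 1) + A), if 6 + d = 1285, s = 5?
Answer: 2558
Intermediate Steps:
d = 1279 (d = -6 + 1285 = 1279)
A = -2 (A = 4 - 6 = -2)
d*((s - 1) + A) = 1279*((5 - 1) - 2) = 1279*(4 - 2) = 1279*2 = 2558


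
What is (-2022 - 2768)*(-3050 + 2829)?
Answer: 1058590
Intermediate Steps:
(-2022 - 2768)*(-3050 + 2829) = -4790*(-221) = 1058590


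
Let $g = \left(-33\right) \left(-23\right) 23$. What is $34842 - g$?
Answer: $17385$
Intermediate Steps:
$g = 17457$ ($g = 759 \cdot 23 = 17457$)
$34842 - g = 34842 - 17457 = 17385$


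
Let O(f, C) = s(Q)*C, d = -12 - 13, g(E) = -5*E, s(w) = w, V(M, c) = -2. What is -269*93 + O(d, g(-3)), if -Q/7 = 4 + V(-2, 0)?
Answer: -25227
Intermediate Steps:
Q = -14 (Q = -7*(4 - 2) = -7*2 = -14)
d = -25
O(f, C) = -14*C
-269*93 + O(d, g(-3)) = -269*93 - (-70)*(-3) = -25017 - 14*15 = -25017 - 210 = -25227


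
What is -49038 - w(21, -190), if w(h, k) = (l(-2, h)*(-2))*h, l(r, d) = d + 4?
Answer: -47988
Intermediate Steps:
l(r, d) = 4 + d
w(h, k) = h*(-8 - 2*h) (w(h, k) = ((4 + h)*(-2))*h = (-8 - 2*h)*h = h*(-8 - 2*h))
-49038 - w(21, -190) = -49038 - (-2)*21*(4 + 21) = -49038 - (-2)*21*25 = -49038 - 1*(-1050) = -49038 + 1050 = -47988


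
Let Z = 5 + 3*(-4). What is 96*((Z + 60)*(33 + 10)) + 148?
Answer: 218932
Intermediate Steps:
Z = -7 (Z = 5 - 12 = -7)
96*((Z + 60)*(33 + 10)) + 148 = 96*((-7 + 60)*(33 + 10)) + 148 = 96*(53*43) + 148 = 96*2279 + 148 = 218784 + 148 = 218932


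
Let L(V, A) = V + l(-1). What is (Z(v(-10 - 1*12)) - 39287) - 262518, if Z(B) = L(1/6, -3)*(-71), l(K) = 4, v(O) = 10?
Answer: -1812605/6 ≈ -3.0210e+5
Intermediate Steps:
L(V, A) = 4 + V (L(V, A) = V + 4 = 4 + V)
Z(B) = -1775/6 (Z(B) = (4 + 1/6)*(-71) = (4 + ⅙)*(-71) = (25/6)*(-71) = -1775/6)
(Z(v(-10 - 1*12)) - 39287) - 262518 = (-1775/6 - 39287) - 262518 = -237497/6 - 262518 = -1812605/6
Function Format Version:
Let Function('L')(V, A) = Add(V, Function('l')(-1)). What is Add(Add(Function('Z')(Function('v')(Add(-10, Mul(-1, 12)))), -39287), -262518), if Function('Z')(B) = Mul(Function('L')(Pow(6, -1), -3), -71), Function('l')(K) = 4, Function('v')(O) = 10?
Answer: Rational(-1812605, 6) ≈ -3.0210e+5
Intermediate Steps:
Function('L')(V, A) = Add(4, V) (Function('L')(V, A) = Add(V, 4) = Add(4, V))
Function('Z')(B) = Rational(-1775, 6) (Function('Z')(B) = Mul(Add(4, Pow(6, -1)), -71) = Mul(Add(4, Rational(1, 6)), -71) = Mul(Rational(25, 6), -71) = Rational(-1775, 6))
Add(Add(Function('Z')(Function('v')(Add(-10, Mul(-1, 12)))), -39287), -262518) = Add(Add(Rational(-1775, 6), -39287), -262518) = Add(Rational(-237497, 6), -262518) = Rational(-1812605, 6)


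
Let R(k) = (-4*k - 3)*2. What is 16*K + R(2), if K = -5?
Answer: -102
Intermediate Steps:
R(k) = -6 - 8*k (R(k) = (-3 - 4*k)*2 = -6 - 8*k)
16*K + R(2) = 16*(-5) + (-6 - 8*2) = -80 + (-6 - 16) = -80 - 22 = -102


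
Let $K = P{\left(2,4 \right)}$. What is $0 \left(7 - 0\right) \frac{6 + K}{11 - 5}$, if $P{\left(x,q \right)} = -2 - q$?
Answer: $0$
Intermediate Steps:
$K = -6$ ($K = -2 - 4 = -6$)
$0 \left(7 - 0\right) \frac{6 + K}{11 - 5} = 0 \left(7 - 0\right) \frac{6 - 6}{11 - 5} = 0 \left(7 + 0\right) \frac{0}{6} = 0 \cdot 7 \cdot 0 \cdot \frac{1}{6} = 0 \cdot 0 = 0$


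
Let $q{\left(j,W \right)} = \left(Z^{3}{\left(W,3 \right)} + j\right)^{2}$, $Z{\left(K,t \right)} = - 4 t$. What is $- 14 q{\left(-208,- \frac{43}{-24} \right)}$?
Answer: $-52473344$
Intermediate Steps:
$q{\left(j,W \right)} = \left(-1728 + j\right)^{2}$ ($q{\left(j,W \right)} = \left(\left(\left(-4\right) 3\right)^{3} + j\right)^{2} = \left(\left(-12\right)^{3} + j\right)^{2} = \left(-1728 + j\right)^{2}$)
$- 14 q{\left(-208,- \frac{43}{-24} \right)} = - 14 \left(-1728 - 208\right)^{2} = - 14 \left(-1936\right)^{2} = \left(-14\right) 3748096 = -52473344$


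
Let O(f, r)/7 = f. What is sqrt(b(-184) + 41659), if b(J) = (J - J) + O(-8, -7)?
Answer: sqrt(41603) ≈ 203.97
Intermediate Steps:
O(f, r) = 7*f
b(J) = -56 (b(J) = (J - J) + 7*(-8) = 0 - 56 = -56)
sqrt(b(-184) + 41659) = sqrt(-56 + 41659) = sqrt(41603)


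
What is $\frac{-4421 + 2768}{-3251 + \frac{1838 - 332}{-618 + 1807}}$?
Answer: $\frac{1965417}{3863933} \approx 0.50866$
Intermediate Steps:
$\frac{-4421 + 2768}{-3251 + \frac{1838 - 332}{-618 + 1807}} = - \frac{1653}{-3251 + \frac{1506}{1189}} = - \frac{1653}{- \frac{3863933}{1189}} = \left(-1653\right) \left(- \frac{1189}{3863933}\right) = \frac{1965417}{3863933}$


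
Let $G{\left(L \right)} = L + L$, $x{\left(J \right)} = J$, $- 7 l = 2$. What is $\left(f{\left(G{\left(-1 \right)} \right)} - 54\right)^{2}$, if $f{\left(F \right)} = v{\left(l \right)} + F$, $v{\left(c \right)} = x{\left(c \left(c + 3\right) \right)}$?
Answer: $\frac{7739524}{2401} \approx 3223.5$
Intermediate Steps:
$l = - \frac{2}{7}$ ($l = \left(- \frac{1}{7}\right) 2 = - \frac{2}{7} \approx -0.28571$)
$v{\left(c \right)} = c \left(3 + c\right)$ ($v{\left(c \right)} = c \left(c + 3\right) = c \left(3 + c\right)$)
$G{\left(L \right)} = 2 L$
$f{\left(F \right)} = - \frac{38}{49} + F$ ($f{\left(F \right)} = - \frac{2 \left(3 - \frac{2}{7}\right)}{7} + F = \left(- \frac{2}{7}\right) \frac{19}{7} + F = - \frac{38}{49} + F$)
$\left(f{\left(G{\left(-1 \right)} \right)} - 54\right)^{2} = \left(\left(- \frac{38}{49} + 2 \left(-1\right)\right) - 54\right)^{2} = \left(\left(- \frac{38}{49} - 2\right) - 54\right)^{2} = \left(- \frac{136}{49} - 54\right)^{2} = \left(- \frac{2782}{49}\right)^{2} = \frac{7739524}{2401}$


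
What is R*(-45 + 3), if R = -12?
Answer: 504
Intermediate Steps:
R*(-45 + 3) = -12*(-45 + 3) = -12*(-42) = 504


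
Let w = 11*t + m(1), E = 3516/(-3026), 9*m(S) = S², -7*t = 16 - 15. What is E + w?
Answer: -249950/95319 ≈ -2.6222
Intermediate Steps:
t = -⅐ (t = -(16 - 15)/7 = -⅐*1 = -⅐ ≈ -0.14286)
m(S) = S²/9
E = -1758/1513 (E = 3516*(-1/3026) = -1758/1513 ≈ -1.1619)
w = -92/63 (w = 11*(-⅐) + (⅑)*1² = -11/7 + (⅑)*1 = -11/7 + ⅑ = -92/63 ≈ -1.4603)
E + w = -1758/1513 - 92/63 = -249950/95319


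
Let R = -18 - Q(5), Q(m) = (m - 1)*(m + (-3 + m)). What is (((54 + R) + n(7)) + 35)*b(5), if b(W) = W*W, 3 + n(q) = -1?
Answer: 975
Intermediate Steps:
Q(m) = (-1 + m)*(-3 + 2*m)
R = -46 (R = -18 - (3 - 5*5 + 2*5**2) = -18 - (3 - 25 + 2*25) = -18 - (3 - 25 + 50) = -18 - 1*28 = -18 - 28 = -46)
n(q) = -4 (n(q) = -3 - 1 = -4)
b(W) = W**2
(((54 + R) + n(7)) + 35)*b(5) = (((54 - 46) - 4) + 35)*5**2 = ((8 - 4) + 35)*25 = (4 + 35)*25 = 39*25 = 975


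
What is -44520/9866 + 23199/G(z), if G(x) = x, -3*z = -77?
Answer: 31055271/34531 ≈ 899.34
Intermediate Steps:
z = 77/3 (z = -⅓*(-77) = 77/3 ≈ 25.667)
-44520/9866 + 23199/G(z) = -44520/9866 + 23199/(77/3) = -44520*1/9866 + 23199*(3/77) = -22260/4933 + 6327/7 = 31055271/34531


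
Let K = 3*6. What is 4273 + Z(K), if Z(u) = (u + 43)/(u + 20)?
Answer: 162435/38 ≈ 4274.6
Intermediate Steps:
K = 18
Z(u) = (43 + u)/(20 + u)
4273 + Z(K) = 4273 + (43 + 18)/(20 + 18) = 4273 + 61/38 = 162435/38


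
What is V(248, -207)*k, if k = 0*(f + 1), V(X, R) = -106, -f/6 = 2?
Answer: 0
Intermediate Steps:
f = -12 (f = -6*2 = -12)
k = 0 (k = 0*(-12 + 1) = 0*(-11) = 0)
V(248, -207)*k = -106*0 = 0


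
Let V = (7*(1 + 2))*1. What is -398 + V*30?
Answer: 232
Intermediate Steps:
V = 21 (V = (7*3)*1 = 21*1 = 21)
-398 + V*30 = -398 + 21*30 = -398 + 630 = 232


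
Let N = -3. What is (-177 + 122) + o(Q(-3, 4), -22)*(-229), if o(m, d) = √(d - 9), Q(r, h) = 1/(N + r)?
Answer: -55 - 229*I*√31 ≈ -55.0 - 1275.0*I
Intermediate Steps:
Q(r, h) = 1/(-3 + r)
o(m, d) = √(-9 + d)
(-177 + 122) + o(Q(-3, 4), -22)*(-229) = (-177 + 122) + √(-9 - 22)*(-229) = -55 + √(-31)*(-229) = -55 + (I*√31)*(-229) = -55 - 229*I*√31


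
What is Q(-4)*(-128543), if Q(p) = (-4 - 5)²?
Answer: -10411983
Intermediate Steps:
Q(p) = 81 (Q(p) = (-9)² = 81)
Q(-4)*(-128543) = 81*(-128543) = -10411983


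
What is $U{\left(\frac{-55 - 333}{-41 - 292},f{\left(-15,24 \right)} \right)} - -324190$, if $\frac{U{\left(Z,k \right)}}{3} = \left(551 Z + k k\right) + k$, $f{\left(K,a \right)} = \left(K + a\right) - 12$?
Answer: $\frac{36200876}{111} \approx 3.2613 \cdot 10^{5}$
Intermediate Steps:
$f{\left(K,a \right)} = -12 + K + a$
$U{\left(Z,k \right)} = 3 k + 3 k^{2} + 1653 Z$ ($U{\left(Z,k \right)} = 3 \left(\left(551 Z + k k\right) + k\right) = 3 \left(\left(551 Z + k^{2}\right) + k\right) = 3 \left(\left(k^{2} + 551 Z\right) + k\right) = 3 \left(k + k^{2} + 551 Z\right) = 3 k + 3 k^{2} + 1653 Z$)
$U{\left(\frac{-55 - 333}{-41 - 292},f{\left(-15,24 \right)} \right)} - -324190 = \left(3 \left(-12 - 15 + 24\right) + 3 \left(-12 - 15 + 24\right)^{2} + 1653 \frac{-55 - 333}{-41 - 292}\right) - -324190 = \left(3 \left(-3\right) + 3 \left(-3\right)^{2} + 1653 \left(- \frac{388}{-333}\right)\right) + 324190 = \left(-9 + 3 \cdot 9 + 1653 \left(\left(-388\right) \left(- \frac{1}{333}\right)\right)\right) + 324190 = \left(-9 + 27 + 1653 \cdot \frac{388}{333}\right) + 324190 = \left(-9 + 27 + \frac{213788}{111}\right) + 324190 = \frac{215786}{111} + 324190 = \frac{36200876}{111}$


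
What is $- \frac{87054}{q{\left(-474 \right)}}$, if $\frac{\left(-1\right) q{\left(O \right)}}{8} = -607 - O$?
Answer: $- \frac{43527}{532} \approx -81.818$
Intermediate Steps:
$q{\left(O \right)} = 4856 + 8 O$ ($q{\left(O \right)} = - 8 \left(-607 - O\right) = 4856 + 8 O$)
$- \frac{87054}{q{\left(-474 \right)}} = - \frac{87054}{4856 + 8 \left(-474\right)} = - \frac{87054}{4856 - 3792} = - \frac{87054}{1064} = \left(-87054\right) \frac{1}{1064} = - \frac{43527}{532}$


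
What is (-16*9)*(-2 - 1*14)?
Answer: 2304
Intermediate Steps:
(-16*9)*(-2 - 1*14) = -144*(-2 - 14) = -144*(-16) = 2304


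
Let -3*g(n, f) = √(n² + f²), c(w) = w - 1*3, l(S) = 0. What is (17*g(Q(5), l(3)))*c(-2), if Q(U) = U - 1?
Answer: 340/3 ≈ 113.33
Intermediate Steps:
Q(U) = -1 + U
c(w) = -3 + w (c(w) = w - 3 = -3 + w)
g(n, f) = -√(f² + n²)/3 (g(n, f) = -√(n² + f²)/3 = -√(f² + n²)/3)
(17*g(Q(5), l(3)))*c(-2) = (17*(-√(0² + (-1 + 5)²)/3))*(-3 - 2) = (17*(-√(0 + 4²)/3))*(-5) = (17*(-√(0 + 16)/3))*(-5) = (17*(-√16/3))*(-5) = (17*(-⅓*4))*(-5) = (17*(-4/3))*(-5) = -68/3*(-5) = 340/3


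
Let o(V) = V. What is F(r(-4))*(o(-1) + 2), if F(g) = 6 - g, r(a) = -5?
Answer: 11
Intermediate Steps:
F(r(-4))*(o(-1) + 2) = (6 - 1*(-5))*(-1 + 2) = (6 + 5)*1 = 11*1 = 11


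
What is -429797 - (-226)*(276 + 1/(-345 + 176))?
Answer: -62094375/169 ≈ -3.6742e+5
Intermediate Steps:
-429797 - (-226)*(276 + 1/(-345 + 176)) = -429797 - (-226)*(276 + 1/(-169)) = -429797 - (-226)*(276 - 1/169) = -429797 - (-226)*46643/169 = -429797 - 1*(-10541318/169) = -429797 + 10541318/169 = -62094375/169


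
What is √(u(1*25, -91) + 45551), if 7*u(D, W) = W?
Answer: √45538 ≈ 213.40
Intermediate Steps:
u(D, W) = W/7
√(u(1*25, -91) + 45551) = √((⅐)*(-91) + 45551) = √(-13 + 45551) = √45538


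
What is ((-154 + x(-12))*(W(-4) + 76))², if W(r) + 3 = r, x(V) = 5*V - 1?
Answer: 220077225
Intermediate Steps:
x(V) = -1 + 5*V
W(r) = -3 + r
((-154 + x(-12))*(W(-4) + 76))² = ((-154 + (-1 + 5*(-12)))*((-3 - 4) + 76))² = ((-154 + (-1 - 60))*(-7 + 76))² = ((-154 - 61)*69)² = (-215*69)² = (-14835)² = 220077225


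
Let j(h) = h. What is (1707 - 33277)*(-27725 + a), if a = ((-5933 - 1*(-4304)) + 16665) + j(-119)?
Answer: 404348560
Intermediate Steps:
a = 14917 (a = ((-5933 - 1*(-4304)) + 16665) - 119 = ((-5933 + 4304) + 16665) - 119 = (-1629 + 16665) - 119 = 15036 - 119 = 14917)
(1707 - 33277)*(-27725 + a) = (1707 - 33277)*(-27725 + 14917) = -31570*(-12808) = 404348560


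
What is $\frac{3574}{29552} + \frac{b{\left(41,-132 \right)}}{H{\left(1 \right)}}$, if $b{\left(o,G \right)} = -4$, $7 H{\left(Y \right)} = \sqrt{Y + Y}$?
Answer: $\frac{1787}{14776} - 14 \sqrt{2} \approx -19.678$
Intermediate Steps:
$H{\left(Y \right)} = \frac{\sqrt{2} \sqrt{Y}}{7}$ ($H{\left(Y \right)} = \frac{\sqrt{Y + Y}}{7} = \frac{\sqrt{2 Y}}{7} = \frac{\sqrt{2} \sqrt{Y}}{7}$)
$\frac{3574}{29552} + \frac{b{\left(41,-132 \right)}}{H{\left(1 \right)}} = \frac{3574}{29552} - \frac{4}{\frac{1}{7} \sqrt{2} \sqrt{1}} = 3574 \cdot \frac{1}{29552} - \frac{4}{\frac{1}{7} \sqrt{2} \cdot 1} = \frac{1787}{14776} - \frac{4}{\frac{1}{7} \sqrt{2}} = \frac{1787}{14776} - 4 \frac{7 \sqrt{2}}{2} = \frac{1787}{14776} - 14 \sqrt{2}$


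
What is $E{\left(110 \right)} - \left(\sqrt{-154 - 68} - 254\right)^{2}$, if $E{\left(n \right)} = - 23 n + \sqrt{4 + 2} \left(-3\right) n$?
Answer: $-66824 - 330 \sqrt{6} + 508 i \sqrt{222} \approx -67632.0 + 7569.0 i$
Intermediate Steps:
$E{\left(n \right)} = - 23 n - 3 n \sqrt{6}$ ($E{\left(n \right)} = - 23 n + \sqrt{6} \left(-3\right) n = - 23 n + - 3 \sqrt{6} n = - 23 n - 3 n \sqrt{6}$)
$E{\left(110 \right)} - \left(\sqrt{-154 - 68} - 254\right)^{2} = \left(-1\right) 110 \left(23 + 3 \sqrt{6}\right) - \left(\sqrt{-154 - 68} - 254\right)^{2} = \left(-2530 - 330 \sqrt{6}\right) - \left(\sqrt{-222} - 254\right)^{2} = \left(-2530 - 330 \sqrt{6}\right) - \left(i \sqrt{222} - 254\right)^{2} = \left(-2530 - 330 \sqrt{6}\right) - \left(-254 + i \sqrt{222}\right)^{2} = -2530 - \left(-254 + i \sqrt{222}\right)^{2} - 330 \sqrt{6}$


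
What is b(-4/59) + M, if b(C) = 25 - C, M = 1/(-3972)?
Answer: 5874529/234348 ≈ 25.068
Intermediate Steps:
M = -1/3972 ≈ -0.00025176
b(-4/59) + M = (25 - (-4)/59) - 1/3972 = (25 - 1*(-4/59)) - 1/3972 = (25 + 4/59) - 1/3972 = 1479/59 - 1/3972 = 5874529/234348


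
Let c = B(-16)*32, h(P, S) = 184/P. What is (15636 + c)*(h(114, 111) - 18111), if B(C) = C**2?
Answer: -24596095580/57 ≈ -4.3151e+8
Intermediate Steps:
c = 8192 (c = (-16)**2*32 = 256*32 = 8192)
(15636 + c)*(h(114, 111) - 18111) = (15636 + 8192)*(184/114 - 18111) = 23828*(184*(1/114) - 18111) = 23828*(92/57 - 18111) = 23828*(-1032235/57) = -24596095580/57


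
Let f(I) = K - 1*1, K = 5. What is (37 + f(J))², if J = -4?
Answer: 1681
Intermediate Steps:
f(I) = 4 (f(I) = 5 - 1*1 = 5 - 1 = 4)
(37 + f(J))² = (37 + 4)² = 41² = 1681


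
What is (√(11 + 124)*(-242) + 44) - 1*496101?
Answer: -496057 - 726*√15 ≈ -4.9887e+5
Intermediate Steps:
(√(11 + 124)*(-242) + 44) - 1*496101 = (√135*(-242) + 44) - 496101 = ((3*√15)*(-242) + 44) - 496101 = (-726*√15 + 44) - 496101 = (44 - 726*√15) - 496101 = -496057 - 726*√15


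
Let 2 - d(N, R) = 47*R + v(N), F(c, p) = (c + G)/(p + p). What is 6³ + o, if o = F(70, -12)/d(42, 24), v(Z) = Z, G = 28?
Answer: 3027505/14016 ≈ 216.00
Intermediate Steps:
F(c, p) = (28 + c)/(2*p) (F(c, p) = (c + 28)/(p + p) = (28 + c)/((2*p)) = (28 + c)*(1/(2*p)) = (28 + c)/(2*p))
d(N, R) = 2 - N - 47*R (d(N, R) = 2 - (47*R + N) = 2 - (N + 47*R) = 2 + (-N - 47*R) = 2 - N - 47*R)
o = 49/14016 (o = ((½)*(28 + 70)/(-12))/(2 - 1*42 - 47*24) = ((½)*(-1/12)*98)/(2 - 42 - 1128) = -49/12/(-1168) = -49/12*(-1/1168) = 49/14016 ≈ 0.0034960)
6³ + o = 6³ + 49/14016 = 216 + 49/14016 = 3027505/14016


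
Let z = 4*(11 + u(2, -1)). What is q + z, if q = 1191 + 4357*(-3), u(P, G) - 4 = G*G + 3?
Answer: -11804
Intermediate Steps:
u(P, G) = 7 + G² (u(P, G) = 4 + (G*G + 3) = 4 + (G² + 3) = 4 + (3 + G²) = 7 + G²)
q = -11880 (q = 1191 - 13071 = -11880)
z = 76 (z = 4*(11 + (7 + (-1)²)) = 4*(11 + (7 + 1)) = 4*(11 + 8) = 4*19 = 76)
q + z = -11880 + 76 = -11804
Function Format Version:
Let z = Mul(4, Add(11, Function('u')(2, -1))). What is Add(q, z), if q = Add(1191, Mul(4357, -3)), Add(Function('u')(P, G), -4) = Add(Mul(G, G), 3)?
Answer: -11804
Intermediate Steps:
Function('u')(P, G) = Add(7, Pow(G, 2)) (Function('u')(P, G) = Add(4, Add(Mul(G, G), 3)) = Add(4, Add(Pow(G, 2), 3)) = Add(4, Add(3, Pow(G, 2))) = Add(7, Pow(G, 2)))
q = -11880 (q = Add(1191, -13071) = -11880)
z = 76 (z = Mul(4, Add(11, Add(7, Pow(-1, 2)))) = Mul(4, Add(11, Add(7, 1))) = Mul(4, Add(11, 8)) = Mul(4, 19) = 76)
Add(q, z) = Add(-11880, 76) = -11804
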